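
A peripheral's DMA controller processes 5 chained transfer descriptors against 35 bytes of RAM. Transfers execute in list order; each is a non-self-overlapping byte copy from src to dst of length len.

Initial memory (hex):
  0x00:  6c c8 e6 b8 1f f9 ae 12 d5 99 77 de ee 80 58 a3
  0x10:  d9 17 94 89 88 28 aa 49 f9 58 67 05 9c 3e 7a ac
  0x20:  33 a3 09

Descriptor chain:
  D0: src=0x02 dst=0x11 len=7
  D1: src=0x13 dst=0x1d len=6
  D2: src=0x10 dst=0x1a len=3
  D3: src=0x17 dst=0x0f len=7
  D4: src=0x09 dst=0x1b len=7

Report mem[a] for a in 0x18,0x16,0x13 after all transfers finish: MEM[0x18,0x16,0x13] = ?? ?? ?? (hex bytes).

D0: mem[0x11..0x17] <- [e6 b8 1f f9 ae 12 d5]
D1: mem[0x1d..0x22] <- [1f f9 ae 12 d5 f9]
D2: mem[0x1a..0x1c] <- [d9 e6 b8]
D3: mem[0x0f..0x15] <- [d5 f9 58 d9 e6 b8 1f]
D4: mem[0x1b..0x21] <- [99 77 de ee 80 58 d5]
query mem[0x18]=0xf9, mem[0x16]=0x12, mem[0x13]=0xe6

MEM[0x18,0x16,0x13] = f9 12 e6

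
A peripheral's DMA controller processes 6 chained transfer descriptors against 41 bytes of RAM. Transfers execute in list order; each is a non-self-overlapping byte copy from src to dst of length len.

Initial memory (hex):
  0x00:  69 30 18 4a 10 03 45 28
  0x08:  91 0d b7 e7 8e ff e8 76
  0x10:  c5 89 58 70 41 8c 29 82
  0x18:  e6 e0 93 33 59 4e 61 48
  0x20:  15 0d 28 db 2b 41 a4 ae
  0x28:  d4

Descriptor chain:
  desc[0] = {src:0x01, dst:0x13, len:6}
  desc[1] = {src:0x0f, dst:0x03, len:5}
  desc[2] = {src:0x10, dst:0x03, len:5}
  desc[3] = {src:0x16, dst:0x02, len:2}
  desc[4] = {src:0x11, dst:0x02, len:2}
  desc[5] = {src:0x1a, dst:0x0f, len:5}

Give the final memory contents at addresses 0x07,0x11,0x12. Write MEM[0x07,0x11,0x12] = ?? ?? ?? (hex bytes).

MEM[0x07,0x11,0x12] = 18 59 4e

[0] 0x01->0x13 len=6 : 30 18 4a 10 03 45
[1] 0x0f->0x03 len=5 : 76 c5 89 58 30
[2] 0x10->0x03 len=5 : c5 89 58 30 18
[3] 0x16->0x02 len=2 : 10 03
[4] 0x11->0x02 len=2 : 89 58
[5] 0x1a->0x0f len=5 : 93 33 59 4e 61
query mem[0x07]=0x18, mem[0x11]=0x59, mem[0x12]=0x4e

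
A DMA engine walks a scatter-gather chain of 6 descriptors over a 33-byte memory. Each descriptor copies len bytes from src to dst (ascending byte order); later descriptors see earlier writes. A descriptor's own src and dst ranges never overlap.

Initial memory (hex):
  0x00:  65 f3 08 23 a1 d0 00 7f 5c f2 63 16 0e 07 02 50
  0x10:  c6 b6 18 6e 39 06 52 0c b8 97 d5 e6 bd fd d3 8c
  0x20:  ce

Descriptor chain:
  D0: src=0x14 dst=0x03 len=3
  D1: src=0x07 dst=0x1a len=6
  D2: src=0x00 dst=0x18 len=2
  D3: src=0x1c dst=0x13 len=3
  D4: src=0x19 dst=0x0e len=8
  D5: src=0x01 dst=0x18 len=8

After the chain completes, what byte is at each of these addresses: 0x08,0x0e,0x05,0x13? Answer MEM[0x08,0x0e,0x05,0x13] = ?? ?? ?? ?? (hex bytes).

#0 dst[0x03+3] := {0x39,0x06,0x52}
#1 dst[0x1a+6] := {0x7f,0x5c,0xf2,0x63,0x16,0x0e}
#2 dst[0x18+2] := {0x65,0xf3}
#3 dst[0x13+3] := {0xf2,0x63,0x16}
#4 dst[0x0e+8] := {0xf3,0x7f,0x5c,0xf2,0x63,0x16,0x0e,0xce}
#5 dst[0x18+8] := {0xf3,0x08,0x39,0x06,0x52,0x00,0x7f,0x5c}
query mem[0x08]=0x5c, mem[0x0e]=0xf3, mem[0x05]=0x52, mem[0x13]=0x16

MEM[0x08,0x0e,0x05,0x13] = 5c f3 52 16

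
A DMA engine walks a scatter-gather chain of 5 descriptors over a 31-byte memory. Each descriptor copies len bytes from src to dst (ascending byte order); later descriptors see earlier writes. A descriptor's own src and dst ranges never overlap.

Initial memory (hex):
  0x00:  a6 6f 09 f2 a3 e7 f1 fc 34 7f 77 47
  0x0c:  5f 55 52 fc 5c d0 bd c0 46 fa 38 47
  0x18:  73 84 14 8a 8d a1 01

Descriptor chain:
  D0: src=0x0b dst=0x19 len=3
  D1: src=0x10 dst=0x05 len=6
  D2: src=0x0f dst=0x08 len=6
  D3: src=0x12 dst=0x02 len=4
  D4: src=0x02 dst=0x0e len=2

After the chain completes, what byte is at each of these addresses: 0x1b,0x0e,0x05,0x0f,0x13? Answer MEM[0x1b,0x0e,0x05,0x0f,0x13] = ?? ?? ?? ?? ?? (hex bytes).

MEM[0x1b,0x0e,0x05,0x0f,0x13] = 55 bd fa c0 c0

[0] 0x0b->0x19 len=3 : 47 5f 55
[1] 0x10->0x05 len=6 : 5c d0 bd c0 46 fa
[2] 0x0f->0x08 len=6 : fc 5c d0 bd c0 46
[3] 0x12->0x02 len=4 : bd c0 46 fa
[4] 0x02->0x0e len=2 : bd c0
query mem[0x1b]=0x55, mem[0x0e]=0xbd, mem[0x05]=0xfa, mem[0x0f]=0xc0, mem[0x13]=0xc0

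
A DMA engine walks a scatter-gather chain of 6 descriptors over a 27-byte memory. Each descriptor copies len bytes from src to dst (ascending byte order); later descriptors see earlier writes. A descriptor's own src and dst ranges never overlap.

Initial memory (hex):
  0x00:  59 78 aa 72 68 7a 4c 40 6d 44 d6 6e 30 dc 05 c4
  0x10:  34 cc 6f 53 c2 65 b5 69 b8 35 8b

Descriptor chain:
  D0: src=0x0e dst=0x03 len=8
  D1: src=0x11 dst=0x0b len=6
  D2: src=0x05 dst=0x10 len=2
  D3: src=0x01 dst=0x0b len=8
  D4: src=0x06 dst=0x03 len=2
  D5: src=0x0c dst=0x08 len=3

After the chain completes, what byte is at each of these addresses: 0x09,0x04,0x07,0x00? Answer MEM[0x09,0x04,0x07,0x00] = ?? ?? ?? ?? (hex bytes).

MEM[0x09,0x04,0x07,0x00] = 05 6f 6f 59

  after D0: wrote 8B at 0x03 = 05c434cc6f53c265
  after D1: wrote 6B at 0x0b = cc6f53c265b5
  after D2: wrote 2B at 0x10 = 34cc
  after D3: wrote 8B at 0x0b = 78aa05c434cc6f53
  after D4: wrote 2B at 0x03 = cc6f
  after D5: wrote 3B at 0x08 = aa05c4
query mem[0x09]=0x05, mem[0x04]=0x6f, mem[0x07]=0x6f, mem[0x00]=0x59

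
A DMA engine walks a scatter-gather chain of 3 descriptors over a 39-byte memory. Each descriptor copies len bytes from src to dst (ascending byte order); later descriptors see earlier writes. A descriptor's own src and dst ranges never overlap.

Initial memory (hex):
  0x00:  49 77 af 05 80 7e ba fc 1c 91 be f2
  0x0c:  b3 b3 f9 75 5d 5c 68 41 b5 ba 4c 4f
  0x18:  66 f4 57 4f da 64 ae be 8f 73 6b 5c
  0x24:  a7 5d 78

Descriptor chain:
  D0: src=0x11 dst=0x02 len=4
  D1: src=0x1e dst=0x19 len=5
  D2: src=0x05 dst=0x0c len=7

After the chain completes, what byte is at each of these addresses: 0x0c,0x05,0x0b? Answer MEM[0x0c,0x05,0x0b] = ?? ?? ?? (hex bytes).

#0 dst[0x02+4] := {0x5c,0x68,0x41,0xb5}
#1 dst[0x19+5] := {0xae,0xbe,0x8f,0x73,0x6b}
#2 dst[0x0c+7] := {0xb5,0xba,0xfc,0x1c,0x91,0xbe,0xf2}
query mem[0x0c]=0xb5, mem[0x05]=0xb5, mem[0x0b]=0xf2

MEM[0x0c,0x05,0x0b] = b5 b5 f2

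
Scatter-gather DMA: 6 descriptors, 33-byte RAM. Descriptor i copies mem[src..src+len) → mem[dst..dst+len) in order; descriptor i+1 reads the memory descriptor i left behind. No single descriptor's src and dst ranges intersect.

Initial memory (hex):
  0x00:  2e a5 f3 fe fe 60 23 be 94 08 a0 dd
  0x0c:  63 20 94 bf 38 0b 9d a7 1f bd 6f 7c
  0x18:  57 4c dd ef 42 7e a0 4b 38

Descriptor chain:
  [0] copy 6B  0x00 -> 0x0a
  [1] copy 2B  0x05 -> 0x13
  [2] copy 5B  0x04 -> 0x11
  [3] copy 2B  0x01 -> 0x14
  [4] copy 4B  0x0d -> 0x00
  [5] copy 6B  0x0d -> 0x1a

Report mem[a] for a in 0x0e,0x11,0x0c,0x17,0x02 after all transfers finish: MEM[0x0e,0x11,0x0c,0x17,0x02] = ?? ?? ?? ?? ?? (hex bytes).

MEM[0x0e,0x11,0x0c,0x17,0x02] = fe fe f3 7c 60

  after D0: wrote 6B at 0x0a = 2ea5f3fefe60
  after D1: wrote 2B at 0x13 = 6023
  after D2: wrote 5B at 0x11 = fe6023be94
  after D3: wrote 2B at 0x14 = a5f3
  after D4: wrote 4B at 0x00 = fefe6038
  after D5: wrote 6B at 0x1a = fefe6038fe60
query mem[0x0e]=0xfe, mem[0x11]=0xfe, mem[0x0c]=0xf3, mem[0x17]=0x7c, mem[0x02]=0x60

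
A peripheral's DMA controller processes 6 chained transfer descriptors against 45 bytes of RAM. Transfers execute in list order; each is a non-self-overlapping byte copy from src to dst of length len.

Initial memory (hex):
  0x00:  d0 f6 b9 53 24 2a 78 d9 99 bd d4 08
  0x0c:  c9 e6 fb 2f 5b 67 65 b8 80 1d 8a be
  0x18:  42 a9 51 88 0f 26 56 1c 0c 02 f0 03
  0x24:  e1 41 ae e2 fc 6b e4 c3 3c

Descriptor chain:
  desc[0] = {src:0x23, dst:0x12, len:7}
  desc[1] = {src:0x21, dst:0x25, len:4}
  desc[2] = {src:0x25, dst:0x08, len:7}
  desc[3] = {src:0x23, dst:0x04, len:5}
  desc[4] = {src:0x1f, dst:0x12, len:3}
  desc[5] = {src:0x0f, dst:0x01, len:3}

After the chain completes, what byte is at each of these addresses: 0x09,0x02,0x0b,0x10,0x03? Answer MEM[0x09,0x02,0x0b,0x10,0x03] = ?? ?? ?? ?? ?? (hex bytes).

[0] 0x23->0x12 len=7 : 03 e1 41 ae e2 fc 6b
[1] 0x21->0x25 len=4 : 02 f0 03 e1
[2] 0x25->0x08 len=7 : 02 f0 03 e1 6b e4 c3
[3] 0x23->0x04 len=5 : 03 e1 02 f0 03
[4] 0x1f->0x12 len=3 : 1c 0c 02
[5] 0x0f->0x01 len=3 : 2f 5b 67
query mem[0x09]=0xf0, mem[0x02]=0x5b, mem[0x0b]=0xe1, mem[0x10]=0x5b, mem[0x03]=0x67

MEM[0x09,0x02,0x0b,0x10,0x03] = f0 5b e1 5b 67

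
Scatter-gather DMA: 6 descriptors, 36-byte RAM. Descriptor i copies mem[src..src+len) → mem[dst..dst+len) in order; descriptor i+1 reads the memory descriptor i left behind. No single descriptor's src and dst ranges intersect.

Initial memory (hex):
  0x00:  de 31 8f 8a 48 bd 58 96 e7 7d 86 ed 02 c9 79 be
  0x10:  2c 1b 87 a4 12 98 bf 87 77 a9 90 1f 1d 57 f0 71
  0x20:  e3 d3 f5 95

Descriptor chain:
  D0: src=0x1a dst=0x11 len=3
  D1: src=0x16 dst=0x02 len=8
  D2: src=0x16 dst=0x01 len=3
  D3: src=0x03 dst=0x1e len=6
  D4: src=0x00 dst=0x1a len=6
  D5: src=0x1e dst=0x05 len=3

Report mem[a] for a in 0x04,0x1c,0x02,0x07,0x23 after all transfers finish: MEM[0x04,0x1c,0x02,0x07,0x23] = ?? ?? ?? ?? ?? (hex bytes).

[0] 0x1a->0x11 len=3 : 90 1f 1d
[1] 0x16->0x02 len=8 : bf 87 77 a9 90 1f 1d 57
[2] 0x16->0x01 len=3 : bf 87 77
[3] 0x03->0x1e len=6 : 77 77 a9 90 1f 1d
[4] 0x00->0x1a len=6 : de bf 87 77 77 a9
[5] 0x1e->0x05 len=3 : 77 a9 a9
query mem[0x04]=0x77, mem[0x1c]=0x87, mem[0x02]=0x87, mem[0x07]=0xa9, mem[0x23]=0x1d

MEM[0x04,0x1c,0x02,0x07,0x23] = 77 87 87 a9 1d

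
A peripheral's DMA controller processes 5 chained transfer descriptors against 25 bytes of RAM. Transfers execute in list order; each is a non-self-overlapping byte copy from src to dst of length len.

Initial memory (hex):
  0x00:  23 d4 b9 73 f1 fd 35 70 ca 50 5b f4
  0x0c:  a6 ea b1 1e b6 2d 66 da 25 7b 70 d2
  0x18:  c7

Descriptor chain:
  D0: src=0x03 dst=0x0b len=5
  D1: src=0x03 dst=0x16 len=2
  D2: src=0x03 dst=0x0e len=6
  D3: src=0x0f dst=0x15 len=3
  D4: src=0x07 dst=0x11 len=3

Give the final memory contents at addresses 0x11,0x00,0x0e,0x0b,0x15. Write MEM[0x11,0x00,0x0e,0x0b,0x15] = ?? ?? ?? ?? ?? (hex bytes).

MEM[0x11,0x00,0x0e,0x0b,0x15] = 70 23 73 73 f1

  after D0: wrote 5B at 0x0b = 73f1fd3570
  after D1: wrote 2B at 0x16 = 73f1
  after D2: wrote 6B at 0x0e = 73f1fd3570ca
  after D3: wrote 3B at 0x15 = f1fd35
  after D4: wrote 3B at 0x11 = 70ca50
query mem[0x11]=0x70, mem[0x00]=0x23, mem[0x0e]=0x73, mem[0x0b]=0x73, mem[0x15]=0xf1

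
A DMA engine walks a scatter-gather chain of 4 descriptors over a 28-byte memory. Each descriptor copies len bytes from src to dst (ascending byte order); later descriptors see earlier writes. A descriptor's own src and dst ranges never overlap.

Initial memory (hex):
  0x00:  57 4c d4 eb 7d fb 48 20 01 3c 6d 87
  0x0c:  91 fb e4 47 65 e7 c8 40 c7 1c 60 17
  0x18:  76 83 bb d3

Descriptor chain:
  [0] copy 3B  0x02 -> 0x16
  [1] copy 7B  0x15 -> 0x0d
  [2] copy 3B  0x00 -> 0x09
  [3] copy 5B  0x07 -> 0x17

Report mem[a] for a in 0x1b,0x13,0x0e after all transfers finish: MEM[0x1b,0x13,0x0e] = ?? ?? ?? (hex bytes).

#0 dst[0x16+3] := {0xd4,0xeb,0x7d}
#1 dst[0x0d+7] := {0x1c,0xd4,0xeb,0x7d,0x83,0xbb,0xd3}
#2 dst[0x09+3] := {0x57,0x4c,0xd4}
#3 dst[0x17+5] := {0x20,0x01,0x57,0x4c,0xd4}
query mem[0x1b]=0xd4, mem[0x13]=0xd3, mem[0x0e]=0xd4

MEM[0x1b,0x13,0x0e] = d4 d3 d4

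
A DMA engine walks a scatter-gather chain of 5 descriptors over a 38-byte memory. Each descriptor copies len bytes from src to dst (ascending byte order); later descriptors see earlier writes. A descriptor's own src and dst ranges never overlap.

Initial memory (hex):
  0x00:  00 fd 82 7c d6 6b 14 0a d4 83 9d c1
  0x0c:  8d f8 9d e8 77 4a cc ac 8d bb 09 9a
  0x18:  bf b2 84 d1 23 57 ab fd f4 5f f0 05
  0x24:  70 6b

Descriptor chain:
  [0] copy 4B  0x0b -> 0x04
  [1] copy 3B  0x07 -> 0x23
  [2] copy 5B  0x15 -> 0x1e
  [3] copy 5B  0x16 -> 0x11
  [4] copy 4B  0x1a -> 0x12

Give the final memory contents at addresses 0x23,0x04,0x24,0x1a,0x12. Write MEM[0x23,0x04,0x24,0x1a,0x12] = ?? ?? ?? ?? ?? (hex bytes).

#0 dst[0x04+4] := {0xc1,0x8d,0xf8,0x9d}
#1 dst[0x23+3] := {0x9d,0xd4,0x83}
#2 dst[0x1e+5] := {0xbb,0x09,0x9a,0xbf,0xb2}
#3 dst[0x11+5] := {0x09,0x9a,0xbf,0xb2,0x84}
#4 dst[0x12+4] := {0x84,0xd1,0x23,0x57}
query mem[0x23]=0x9d, mem[0x04]=0xc1, mem[0x24]=0xd4, mem[0x1a]=0x84, mem[0x12]=0x84

MEM[0x23,0x04,0x24,0x1a,0x12] = 9d c1 d4 84 84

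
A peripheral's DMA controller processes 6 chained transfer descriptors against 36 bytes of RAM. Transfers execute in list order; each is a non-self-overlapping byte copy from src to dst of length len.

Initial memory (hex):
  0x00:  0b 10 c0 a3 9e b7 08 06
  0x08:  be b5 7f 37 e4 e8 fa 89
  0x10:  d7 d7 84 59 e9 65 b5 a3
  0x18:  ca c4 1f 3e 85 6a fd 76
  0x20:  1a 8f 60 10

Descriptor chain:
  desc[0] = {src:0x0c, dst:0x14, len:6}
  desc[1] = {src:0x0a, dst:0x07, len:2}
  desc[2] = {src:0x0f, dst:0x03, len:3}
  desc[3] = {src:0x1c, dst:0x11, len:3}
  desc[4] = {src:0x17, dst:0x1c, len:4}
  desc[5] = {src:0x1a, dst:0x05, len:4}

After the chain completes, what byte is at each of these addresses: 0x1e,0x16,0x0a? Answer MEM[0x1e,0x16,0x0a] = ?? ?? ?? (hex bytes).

D0: mem[0x14..0x19] <- [e4 e8 fa 89 d7 d7]
D1: mem[0x07..0x08] <- [7f 37]
D2: mem[0x03..0x05] <- [89 d7 d7]
D3: mem[0x11..0x13] <- [85 6a fd]
D4: mem[0x1c..0x1f] <- [89 d7 d7 1f]
D5: mem[0x05..0x08] <- [1f 3e 89 d7]
query mem[0x1e]=0xd7, mem[0x16]=0xfa, mem[0x0a]=0x7f

MEM[0x1e,0x16,0x0a] = d7 fa 7f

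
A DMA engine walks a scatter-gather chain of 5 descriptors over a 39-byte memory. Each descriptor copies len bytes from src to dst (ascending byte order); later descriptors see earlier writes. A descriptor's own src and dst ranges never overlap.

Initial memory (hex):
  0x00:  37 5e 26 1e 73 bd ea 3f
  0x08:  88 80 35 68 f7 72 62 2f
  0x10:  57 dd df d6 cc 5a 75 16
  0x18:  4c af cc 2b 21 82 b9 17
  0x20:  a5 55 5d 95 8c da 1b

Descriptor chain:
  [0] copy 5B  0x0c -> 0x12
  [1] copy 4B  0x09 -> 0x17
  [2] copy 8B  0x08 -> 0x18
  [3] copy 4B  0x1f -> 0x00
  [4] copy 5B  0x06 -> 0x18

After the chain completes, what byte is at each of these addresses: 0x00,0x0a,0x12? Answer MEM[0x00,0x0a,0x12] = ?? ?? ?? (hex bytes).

MEM[0x00,0x0a,0x12] = 2f 35 f7

  after D0: wrote 5B at 0x12 = f772622f57
  after D1: wrote 4B at 0x17 = 803568f7
  after D2: wrote 8B at 0x18 = 88803568f772622f
  after D3: wrote 4B at 0x00 = 2fa5555d
  after D4: wrote 5B at 0x18 = ea3f888035
query mem[0x00]=0x2f, mem[0x0a]=0x35, mem[0x12]=0xf7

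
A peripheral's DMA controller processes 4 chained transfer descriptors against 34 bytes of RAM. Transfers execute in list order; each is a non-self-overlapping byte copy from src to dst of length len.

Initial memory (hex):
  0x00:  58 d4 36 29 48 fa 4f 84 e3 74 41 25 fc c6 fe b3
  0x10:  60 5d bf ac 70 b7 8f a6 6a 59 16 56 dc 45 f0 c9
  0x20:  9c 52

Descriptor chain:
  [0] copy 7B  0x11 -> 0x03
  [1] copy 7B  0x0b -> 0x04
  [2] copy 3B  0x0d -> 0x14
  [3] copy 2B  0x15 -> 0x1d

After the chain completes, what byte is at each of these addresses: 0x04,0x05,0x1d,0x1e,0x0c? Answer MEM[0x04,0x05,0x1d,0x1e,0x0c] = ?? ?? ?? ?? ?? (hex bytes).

[0] 0x11->0x03 len=7 : 5d bf ac 70 b7 8f a6
[1] 0x0b->0x04 len=7 : 25 fc c6 fe b3 60 5d
[2] 0x0d->0x14 len=3 : c6 fe b3
[3] 0x15->0x1d len=2 : fe b3
query mem[0x04]=0x25, mem[0x05]=0xfc, mem[0x1d]=0xfe, mem[0x1e]=0xb3, mem[0x0c]=0xfc

MEM[0x04,0x05,0x1d,0x1e,0x0c] = 25 fc fe b3 fc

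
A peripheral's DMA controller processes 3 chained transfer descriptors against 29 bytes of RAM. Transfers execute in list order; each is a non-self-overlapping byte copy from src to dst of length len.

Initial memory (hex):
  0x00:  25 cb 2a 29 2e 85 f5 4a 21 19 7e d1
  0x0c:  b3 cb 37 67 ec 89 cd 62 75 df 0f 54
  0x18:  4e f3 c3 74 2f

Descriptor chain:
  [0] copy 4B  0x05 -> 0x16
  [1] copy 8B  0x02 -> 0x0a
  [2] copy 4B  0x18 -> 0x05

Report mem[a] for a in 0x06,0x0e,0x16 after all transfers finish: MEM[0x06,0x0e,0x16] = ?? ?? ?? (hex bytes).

MEM[0x06,0x0e,0x16] = 21 f5 85

[0] 0x05->0x16 len=4 : 85 f5 4a 21
[1] 0x02->0x0a len=8 : 2a 29 2e 85 f5 4a 21 19
[2] 0x18->0x05 len=4 : 4a 21 c3 74
query mem[0x06]=0x21, mem[0x0e]=0xf5, mem[0x16]=0x85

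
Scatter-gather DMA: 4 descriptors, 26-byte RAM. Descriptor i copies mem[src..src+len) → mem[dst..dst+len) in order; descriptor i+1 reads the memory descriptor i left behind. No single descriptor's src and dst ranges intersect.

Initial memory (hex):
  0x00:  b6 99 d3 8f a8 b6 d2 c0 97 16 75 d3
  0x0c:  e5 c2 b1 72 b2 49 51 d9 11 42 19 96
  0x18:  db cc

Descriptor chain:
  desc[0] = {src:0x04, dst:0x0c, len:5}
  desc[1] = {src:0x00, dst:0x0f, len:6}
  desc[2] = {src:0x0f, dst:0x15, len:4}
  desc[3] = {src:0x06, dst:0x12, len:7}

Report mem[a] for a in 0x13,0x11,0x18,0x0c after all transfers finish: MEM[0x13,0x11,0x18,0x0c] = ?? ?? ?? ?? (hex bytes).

[0] 0x04->0x0c len=5 : a8 b6 d2 c0 97
[1] 0x00->0x0f len=6 : b6 99 d3 8f a8 b6
[2] 0x0f->0x15 len=4 : b6 99 d3 8f
[3] 0x06->0x12 len=7 : d2 c0 97 16 75 d3 a8
query mem[0x13]=0xc0, mem[0x11]=0xd3, mem[0x18]=0xa8, mem[0x0c]=0xa8

MEM[0x13,0x11,0x18,0x0c] = c0 d3 a8 a8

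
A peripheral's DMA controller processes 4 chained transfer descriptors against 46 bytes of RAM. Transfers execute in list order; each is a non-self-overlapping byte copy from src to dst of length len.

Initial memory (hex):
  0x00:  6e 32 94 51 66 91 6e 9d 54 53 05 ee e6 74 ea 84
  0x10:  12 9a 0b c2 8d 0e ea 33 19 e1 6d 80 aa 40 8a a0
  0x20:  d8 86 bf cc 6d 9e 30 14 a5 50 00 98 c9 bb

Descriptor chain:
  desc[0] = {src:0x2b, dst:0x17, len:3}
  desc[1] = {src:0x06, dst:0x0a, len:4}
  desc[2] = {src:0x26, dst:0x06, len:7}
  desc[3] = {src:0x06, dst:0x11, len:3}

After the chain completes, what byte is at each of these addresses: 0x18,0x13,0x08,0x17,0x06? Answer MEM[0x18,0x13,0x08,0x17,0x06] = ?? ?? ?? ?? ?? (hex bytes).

MEM[0x18,0x13,0x08,0x17,0x06] = c9 a5 a5 98 30

  after D0: wrote 3B at 0x17 = 98c9bb
  after D1: wrote 4B at 0x0a = 6e9d5453
  after D2: wrote 7B at 0x06 = 3014a5500098c9
  after D3: wrote 3B at 0x11 = 3014a5
query mem[0x18]=0xc9, mem[0x13]=0xa5, mem[0x08]=0xa5, mem[0x17]=0x98, mem[0x06]=0x30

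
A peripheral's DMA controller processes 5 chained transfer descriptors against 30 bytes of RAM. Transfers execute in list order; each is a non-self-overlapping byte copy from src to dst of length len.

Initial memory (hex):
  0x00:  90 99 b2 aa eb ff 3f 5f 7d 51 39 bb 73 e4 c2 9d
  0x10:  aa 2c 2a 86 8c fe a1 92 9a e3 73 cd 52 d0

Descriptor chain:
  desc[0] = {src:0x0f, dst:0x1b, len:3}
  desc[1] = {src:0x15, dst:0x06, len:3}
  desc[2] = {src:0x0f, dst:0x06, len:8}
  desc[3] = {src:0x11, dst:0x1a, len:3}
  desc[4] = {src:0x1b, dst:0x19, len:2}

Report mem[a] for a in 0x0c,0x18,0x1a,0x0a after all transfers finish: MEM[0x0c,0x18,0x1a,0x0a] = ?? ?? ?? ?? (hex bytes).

MEM[0x0c,0x18,0x1a,0x0a] = fe 9a 86 86

D0: mem[0x1b..0x1d] <- [9d aa 2c]
D1: mem[0x06..0x08] <- [fe a1 92]
D2: mem[0x06..0x0d] <- [9d aa 2c 2a 86 8c fe a1]
D3: mem[0x1a..0x1c] <- [2c 2a 86]
D4: mem[0x19..0x1a] <- [2a 86]
query mem[0x0c]=0xfe, mem[0x18]=0x9a, mem[0x1a]=0x86, mem[0x0a]=0x86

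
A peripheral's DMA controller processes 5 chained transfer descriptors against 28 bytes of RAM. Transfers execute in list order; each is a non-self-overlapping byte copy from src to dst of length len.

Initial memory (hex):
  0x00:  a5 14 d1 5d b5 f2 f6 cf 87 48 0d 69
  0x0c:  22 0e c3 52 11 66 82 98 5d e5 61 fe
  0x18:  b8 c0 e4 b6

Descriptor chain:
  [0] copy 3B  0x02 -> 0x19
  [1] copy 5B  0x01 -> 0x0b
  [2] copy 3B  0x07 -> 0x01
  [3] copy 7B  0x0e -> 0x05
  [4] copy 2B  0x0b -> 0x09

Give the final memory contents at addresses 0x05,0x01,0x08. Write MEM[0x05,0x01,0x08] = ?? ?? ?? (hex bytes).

#0 dst[0x19+3] := {0xd1,0x5d,0xb5}
#1 dst[0x0b+5] := {0x14,0xd1,0x5d,0xb5,0xf2}
#2 dst[0x01+3] := {0xcf,0x87,0x48}
#3 dst[0x05+7] := {0xb5,0xf2,0x11,0x66,0x82,0x98,0x5d}
#4 dst[0x09+2] := {0x5d,0xd1}
query mem[0x05]=0xb5, mem[0x01]=0xcf, mem[0x08]=0x66

MEM[0x05,0x01,0x08] = b5 cf 66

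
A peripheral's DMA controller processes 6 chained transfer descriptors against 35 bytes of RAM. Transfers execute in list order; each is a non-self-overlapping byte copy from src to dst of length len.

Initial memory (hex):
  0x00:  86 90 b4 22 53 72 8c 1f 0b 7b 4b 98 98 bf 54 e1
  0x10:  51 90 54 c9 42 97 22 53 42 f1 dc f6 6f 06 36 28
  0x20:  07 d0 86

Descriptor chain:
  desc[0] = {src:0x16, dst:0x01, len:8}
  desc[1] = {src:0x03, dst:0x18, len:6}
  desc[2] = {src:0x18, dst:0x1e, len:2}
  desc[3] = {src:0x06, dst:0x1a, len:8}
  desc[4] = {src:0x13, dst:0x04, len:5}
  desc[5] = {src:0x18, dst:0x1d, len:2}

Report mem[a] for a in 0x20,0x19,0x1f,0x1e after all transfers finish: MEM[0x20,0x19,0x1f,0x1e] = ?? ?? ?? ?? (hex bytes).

MEM[0x20,0x19,0x1f,0x1e] = 98 f1 98 f1

D0: mem[0x01..0x08] <- [22 53 42 f1 dc f6 6f 06]
D1: mem[0x18..0x1d] <- [42 f1 dc f6 6f 06]
D2: mem[0x1e..0x1f] <- [42 f1]
D3: mem[0x1a..0x21] <- [f6 6f 06 7b 4b 98 98 bf]
D4: mem[0x04..0x08] <- [c9 42 97 22 53]
D5: mem[0x1d..0x1e] <- [42 f1]
query mem[0x20]=0x98, mem[0x19]=0xf1, mem[0x1f]=0x98, mem[0x1e]=0xf1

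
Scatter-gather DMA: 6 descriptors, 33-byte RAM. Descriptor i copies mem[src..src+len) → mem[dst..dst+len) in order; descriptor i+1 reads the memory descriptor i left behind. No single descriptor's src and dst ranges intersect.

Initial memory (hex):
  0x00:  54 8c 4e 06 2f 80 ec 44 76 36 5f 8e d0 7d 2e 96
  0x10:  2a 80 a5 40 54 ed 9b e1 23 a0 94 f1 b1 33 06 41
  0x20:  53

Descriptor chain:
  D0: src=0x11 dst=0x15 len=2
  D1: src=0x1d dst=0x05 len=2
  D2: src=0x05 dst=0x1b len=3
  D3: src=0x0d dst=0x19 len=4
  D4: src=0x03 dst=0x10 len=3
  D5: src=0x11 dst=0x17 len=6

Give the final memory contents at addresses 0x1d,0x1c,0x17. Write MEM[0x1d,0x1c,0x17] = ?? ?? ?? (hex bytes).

MEM[0x1d,0x1c,0x17] = 44 a5 2f

[0] 0x11->0x15 len=2 : 80 a5
[1] 0x1d->0x05 len=2 : 33 06
[2] 0x05->0x1b len=3 : 33 06 44
[3] 0x0d->0x19 len=4 : 7d 2e 96 2a
[4] 0x03->0x10 len=3 : 06 2f 33
[5] 0x11->0x17 len=6 : 2f 33 40 54 80 a5
query mem[0x1d]=0x44, mem[0x1c]=0xa5, mem[0x17]=0x2f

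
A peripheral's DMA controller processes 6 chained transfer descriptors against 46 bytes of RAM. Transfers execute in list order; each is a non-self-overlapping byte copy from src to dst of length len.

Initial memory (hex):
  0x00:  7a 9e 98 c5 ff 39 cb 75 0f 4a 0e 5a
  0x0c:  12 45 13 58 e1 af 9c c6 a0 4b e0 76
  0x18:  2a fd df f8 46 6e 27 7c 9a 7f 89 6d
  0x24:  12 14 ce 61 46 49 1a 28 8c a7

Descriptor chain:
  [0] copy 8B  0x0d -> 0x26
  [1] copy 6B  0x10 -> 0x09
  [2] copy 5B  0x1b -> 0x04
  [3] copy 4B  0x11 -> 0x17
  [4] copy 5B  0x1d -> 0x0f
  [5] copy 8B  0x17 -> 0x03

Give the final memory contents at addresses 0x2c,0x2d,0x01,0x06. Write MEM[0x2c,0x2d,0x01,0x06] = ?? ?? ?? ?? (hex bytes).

MEM[0x2c,0x2d,0x01,0x06] = c6 a0 9e a0

D0: mem[0x26..0x2d] <- [45 13 58 e1 af 9c c6 a0]
D1: mem[0x09..0x0e] <- [e1 af 9c c6 a0 4b]
D2: mem[0x04..0x08] <- [f8 46 6e 27 7c]
D3: mem[0x17..0x1a] <- [af 9c c6 a0]
D4: mem[0x0f..0x13] <- [6e 27 7c 9a 7f]
D5: mem[0x03..0x0a] <- [af 9c c6 a0 f8 46 6e 27]
query mem[0x2c]=0xc6, mem[0x2d]=0xa0, mem[0x01]=0x9e, mem[0x06]=0xa0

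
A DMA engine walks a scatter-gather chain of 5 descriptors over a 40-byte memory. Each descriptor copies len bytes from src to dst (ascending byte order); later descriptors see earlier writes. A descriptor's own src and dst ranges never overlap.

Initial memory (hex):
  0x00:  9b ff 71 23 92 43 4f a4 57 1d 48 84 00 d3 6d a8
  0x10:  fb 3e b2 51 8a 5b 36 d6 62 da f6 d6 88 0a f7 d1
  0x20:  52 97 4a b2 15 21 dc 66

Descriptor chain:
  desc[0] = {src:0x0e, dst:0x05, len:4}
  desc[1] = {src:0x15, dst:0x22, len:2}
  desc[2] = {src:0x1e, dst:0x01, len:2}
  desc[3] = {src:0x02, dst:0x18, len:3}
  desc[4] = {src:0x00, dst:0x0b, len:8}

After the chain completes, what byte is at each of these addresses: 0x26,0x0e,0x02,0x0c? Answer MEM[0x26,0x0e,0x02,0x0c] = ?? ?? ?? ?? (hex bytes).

MEM[0x26,0x0e,0x02,0x0c] = dc 23 d1 f7

#0 dst[0x05+4] := {0x6d,0xa8,0xfb,0x3e}
#1 dst[0x22+2] := {0x5b,0x36}
#2 dst[0x01+2] := {0xf7,0xd1}
#3 dst[0x18+3] := {0xd1,0x23,0x92}
#4 dst[0x0b+8] := {0x9b,0xf7,0xd1,0x23,0x92,0x6d,0xa8,0xfb}
query mem[0x26]=0xdc, mem[0x0e]=0x23, mem[0x02]=0xd1, mem[0x0c]=0xf7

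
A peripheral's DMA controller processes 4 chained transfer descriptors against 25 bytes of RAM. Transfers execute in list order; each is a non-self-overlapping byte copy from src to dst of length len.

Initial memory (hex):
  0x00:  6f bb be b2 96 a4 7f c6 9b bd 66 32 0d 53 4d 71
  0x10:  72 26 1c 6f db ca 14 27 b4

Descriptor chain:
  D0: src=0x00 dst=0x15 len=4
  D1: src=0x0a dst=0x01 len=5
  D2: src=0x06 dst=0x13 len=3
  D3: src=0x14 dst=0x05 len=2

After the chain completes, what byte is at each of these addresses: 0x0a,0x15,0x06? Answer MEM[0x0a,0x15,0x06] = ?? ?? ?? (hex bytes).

MEM[0x0a,0x15,0x06] = 66 9b 9b

  after D0: wrote 4B at 0x15 = 6fbbbeb2
  after D1: wrote 5B at 0x01 = 66320d534d
  after D2: wrote 3B at 0x13 = 7fc69b
  after D3: wrote 2B at 0x05 = c69b
query mem[0x0a]=0x66, mem[0x15]=0x9b, mem[0x06]=0x9b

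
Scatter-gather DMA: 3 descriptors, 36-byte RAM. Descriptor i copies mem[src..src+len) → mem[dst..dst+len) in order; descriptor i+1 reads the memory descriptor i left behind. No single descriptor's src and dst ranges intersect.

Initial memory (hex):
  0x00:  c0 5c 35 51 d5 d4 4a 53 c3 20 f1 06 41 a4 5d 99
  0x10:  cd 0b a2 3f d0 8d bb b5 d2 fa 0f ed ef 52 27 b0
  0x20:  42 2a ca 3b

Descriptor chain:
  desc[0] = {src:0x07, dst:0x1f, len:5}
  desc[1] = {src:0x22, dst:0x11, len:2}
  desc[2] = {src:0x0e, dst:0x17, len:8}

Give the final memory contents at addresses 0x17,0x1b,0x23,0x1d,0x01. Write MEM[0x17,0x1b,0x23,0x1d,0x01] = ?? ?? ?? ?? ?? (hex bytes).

MEM[0x17,0x1b,0x23,0x1d,0x01] = 5d 06 06 d0 5c

#0 dst[0x1f+5] := {0x53,0xc3,0x20,0xf1,0x06}
#1 dst[0x11+2] := {0xf1,0x06}
#2 dst[0x17+8] := {0x5d,0x99,0xcd,0xf1,0x06,0x3f,0xd0,0x8d}
query mem[0x17]=0x5d, mem[0x1b]=0x06, mem[0x23]=0x06, mem[0x1d]=0xd0, mem[0x01]=0x5c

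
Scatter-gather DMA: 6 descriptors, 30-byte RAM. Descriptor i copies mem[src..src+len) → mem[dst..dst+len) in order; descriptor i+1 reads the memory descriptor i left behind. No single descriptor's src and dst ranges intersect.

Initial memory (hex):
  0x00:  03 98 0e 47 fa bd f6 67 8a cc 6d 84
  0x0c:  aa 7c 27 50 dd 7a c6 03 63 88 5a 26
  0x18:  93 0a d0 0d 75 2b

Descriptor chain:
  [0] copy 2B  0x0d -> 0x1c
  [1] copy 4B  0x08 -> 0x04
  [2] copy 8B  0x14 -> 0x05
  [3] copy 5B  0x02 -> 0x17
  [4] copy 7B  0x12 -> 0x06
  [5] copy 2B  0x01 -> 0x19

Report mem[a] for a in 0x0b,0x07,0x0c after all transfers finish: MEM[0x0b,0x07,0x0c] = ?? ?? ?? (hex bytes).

D0: mem[0x1c..0x1d] <- [7c 27]
D1: mem[0x04..0x07] <- [8a cc 6d 84]
D2: mem[0x05..0x0c] <- [63 88 5a 26 93 0a d0 0d]
D3: mem[0x17..0x1b] <- [0e 47 8a 63 88]
D4: mem[0x06..0x0c] <- [c6 03 63 88 5a 0e 47]
D5: mem[0x19..0x1a] <- [98 0e]
query mem[0x0b]=0x0e, mem[0x07]=0x03, mem[0x0c]=0x47

MEM[0x0b,0x07,0x0c] = 0e 03 47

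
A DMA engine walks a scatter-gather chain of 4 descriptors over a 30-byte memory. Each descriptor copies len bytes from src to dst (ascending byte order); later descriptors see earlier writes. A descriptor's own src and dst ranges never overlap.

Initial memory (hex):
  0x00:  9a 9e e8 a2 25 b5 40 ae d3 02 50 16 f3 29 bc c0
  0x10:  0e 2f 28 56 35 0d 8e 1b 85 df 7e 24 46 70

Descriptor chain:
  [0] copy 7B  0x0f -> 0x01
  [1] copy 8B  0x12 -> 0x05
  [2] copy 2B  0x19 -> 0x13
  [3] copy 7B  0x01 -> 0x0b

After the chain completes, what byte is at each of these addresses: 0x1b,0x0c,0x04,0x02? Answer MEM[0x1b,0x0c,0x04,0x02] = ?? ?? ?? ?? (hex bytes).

MEM[0x1b,0x0c,0x04,0x02] = 24 0e 28 0e

#0 dst[0x01+7] := {0xc0,0x0e,0x2f,0x28,0x56,0x35,0x0d}
#1 dst[0x05+8] := {0x28,0x56,0x35,0x0d,0x8e,0x1b,0x85,0xdf}
#2 dst[0x13+2] := {0xdf,0x7e}
#3 dst[0x0b+7] := {0xc0,0x0e,0x2f,0x28,0x28,0x56,0x35}
query mem[0x1b]=0x24, mem[0x0c]=0x0e, mem[0x04]=0x28, mem[0x02]=0x0e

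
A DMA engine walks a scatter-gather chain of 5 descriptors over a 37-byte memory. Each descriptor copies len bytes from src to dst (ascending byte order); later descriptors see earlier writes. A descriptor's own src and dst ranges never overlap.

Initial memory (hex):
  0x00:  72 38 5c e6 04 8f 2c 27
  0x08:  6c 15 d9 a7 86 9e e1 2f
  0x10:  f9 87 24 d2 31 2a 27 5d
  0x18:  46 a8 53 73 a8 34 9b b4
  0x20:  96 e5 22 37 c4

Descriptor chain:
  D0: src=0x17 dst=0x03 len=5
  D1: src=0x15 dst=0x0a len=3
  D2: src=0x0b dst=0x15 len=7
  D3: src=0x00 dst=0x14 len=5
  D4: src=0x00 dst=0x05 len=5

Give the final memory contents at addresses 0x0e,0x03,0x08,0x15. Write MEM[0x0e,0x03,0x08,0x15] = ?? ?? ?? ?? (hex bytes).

MEM[0x0e,0x03,0x08,0x15] = e1 5d 5d 38

[0] 0x17->0x03 len=5 : 5d 46 a8 53 73
[1] 0x15->0x0a len=3 : 2a 27 5d
[2] 0x0b->0x15 len=7 : 27 5d 9e e1 2f f9 87
[3] 0x00->0x14 len=5 : 72 38 5c 5d 46
[4] 0x00->0x05 len=5 : 72 38 5c 5d 46
query mem[0x0e]=0xe1, mem[0x03]=0x5d, mem[0x08]=0x5d, mem[0x15]=0x38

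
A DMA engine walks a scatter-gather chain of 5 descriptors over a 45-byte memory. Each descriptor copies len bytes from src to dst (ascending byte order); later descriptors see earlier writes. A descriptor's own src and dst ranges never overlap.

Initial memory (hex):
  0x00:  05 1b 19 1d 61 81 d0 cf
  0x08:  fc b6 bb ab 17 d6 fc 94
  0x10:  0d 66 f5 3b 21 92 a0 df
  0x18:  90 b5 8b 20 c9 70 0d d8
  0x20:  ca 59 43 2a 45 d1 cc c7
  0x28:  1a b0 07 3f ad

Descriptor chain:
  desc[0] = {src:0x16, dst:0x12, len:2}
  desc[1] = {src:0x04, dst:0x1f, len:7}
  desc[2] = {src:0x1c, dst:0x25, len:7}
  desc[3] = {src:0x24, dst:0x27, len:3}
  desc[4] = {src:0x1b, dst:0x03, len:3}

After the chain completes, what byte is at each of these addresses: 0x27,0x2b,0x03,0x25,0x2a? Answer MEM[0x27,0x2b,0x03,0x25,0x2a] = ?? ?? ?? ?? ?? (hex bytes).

MEM[0x27,0x2b,0x03,0x25,0x2a] = b6 cf 20 c9 d0

[0] 0x16->0x12 len=2 : a0 df
[1] 0x04->0x1f len=7 : 61 81 d0 cf fc b6 bb
[2] 0x1c->0x25 len=7 : c9 70 0d 61 81 d0 cf
[3] 0x24->0x27 len=3 : b6 c9 70
[4] 0x1b->0x03 len=3 : 20 c9 70
query mem[0x27]=0xb6, mem[0x2b]=0xcf, mem[0x03]=0x20, mem[0x25]=0xc9, mem[0x2a]=0xd0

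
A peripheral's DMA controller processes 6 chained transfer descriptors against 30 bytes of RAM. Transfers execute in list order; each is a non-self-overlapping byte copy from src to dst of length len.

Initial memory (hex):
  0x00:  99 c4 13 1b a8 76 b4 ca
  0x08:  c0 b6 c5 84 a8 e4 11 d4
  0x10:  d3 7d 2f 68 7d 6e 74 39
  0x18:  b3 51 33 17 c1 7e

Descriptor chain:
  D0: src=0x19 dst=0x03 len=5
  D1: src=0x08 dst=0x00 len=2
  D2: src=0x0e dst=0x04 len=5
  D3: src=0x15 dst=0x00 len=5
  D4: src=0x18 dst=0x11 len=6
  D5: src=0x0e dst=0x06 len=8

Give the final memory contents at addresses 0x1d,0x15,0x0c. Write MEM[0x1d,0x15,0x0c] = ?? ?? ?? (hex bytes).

MEM[0x1d,0x15,0x0c] = 7e c1 17

#0 dst[0x03+5] := {0x51,0x33,0x17,0xc1,0x7e}
#1 dst[0x00+2] := {0xc0,0xb6}
#2 dst[0x04+5] := {0x11,0xd4,0xd3,0x7d,0x2f}
#3 dst[0x00+5] := {0x6e,0x74,0x39,0xb3,0x51}
#4 dst[0x11+6] := {0xb3,0x51,0x33,0x17,0xc1,0x7e}
#5 dst[0x06+8] := {0x11,0xd4,0xd3,0xb3,0x51,0x33,0x17,0xc1}
query mem[0x1d]=0x7e, mem[0x15]=0xc1, mem[0x0c]=0x17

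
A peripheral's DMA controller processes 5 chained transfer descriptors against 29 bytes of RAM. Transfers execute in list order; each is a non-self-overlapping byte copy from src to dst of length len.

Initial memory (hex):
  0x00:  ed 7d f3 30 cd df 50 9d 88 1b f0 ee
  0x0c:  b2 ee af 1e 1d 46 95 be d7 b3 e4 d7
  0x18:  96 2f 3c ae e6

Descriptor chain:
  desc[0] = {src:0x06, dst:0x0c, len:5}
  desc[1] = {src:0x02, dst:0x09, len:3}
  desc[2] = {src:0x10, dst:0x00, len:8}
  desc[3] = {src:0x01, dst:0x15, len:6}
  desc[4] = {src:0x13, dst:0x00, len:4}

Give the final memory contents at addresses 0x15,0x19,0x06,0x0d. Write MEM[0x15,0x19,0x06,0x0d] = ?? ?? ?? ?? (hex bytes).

D0: mem[0x0c..0x10] <- [50 9d 88 1b f0]
D1: mem[0x09..0x0b] <- [f3 30 cd]
D2: mem[0x00..0x07] <- [f0 46 95 be d7 b3 e4 d7]
D3: mem[0x15..0x1a] <- [46 95 be d7 b3 e4]
D4: mem[0x00..0x03] <- [be d7 46 95]
query mem[0x15]=0x46, mem[0x19]=0xb3, mem[0x06]=0xe4, mem[0x0d]=0x9d

MEM[0x15,0x19,0x06,0x0d] = 46 b3 e4 9d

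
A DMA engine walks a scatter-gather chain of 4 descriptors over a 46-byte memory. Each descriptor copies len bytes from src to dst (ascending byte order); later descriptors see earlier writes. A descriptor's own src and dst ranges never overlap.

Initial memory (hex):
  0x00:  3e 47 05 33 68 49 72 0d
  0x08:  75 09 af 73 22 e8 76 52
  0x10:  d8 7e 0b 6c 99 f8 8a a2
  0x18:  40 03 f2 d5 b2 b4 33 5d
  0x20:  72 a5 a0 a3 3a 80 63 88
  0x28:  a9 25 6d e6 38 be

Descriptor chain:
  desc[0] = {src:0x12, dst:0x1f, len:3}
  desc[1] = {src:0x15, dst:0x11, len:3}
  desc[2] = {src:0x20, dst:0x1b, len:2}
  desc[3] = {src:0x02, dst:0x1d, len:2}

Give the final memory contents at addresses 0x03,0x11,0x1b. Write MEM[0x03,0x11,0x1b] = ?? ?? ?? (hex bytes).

D0: mem[0x1f..0x21] <- [0b 6c 99]
D1: mem[0x11..0x13] <- [f8 8a a2]
D2: mem[0x1b..0x1c] <- [6c 99]
D3: mem[0x1d..0x1e] <- [05 33]
query mem[0x03]=0x33, mem[0x11]=0xf8, mem[0x1b]=0x6c

MEM[0x03,0x11,0x1b] = 33 f8 6c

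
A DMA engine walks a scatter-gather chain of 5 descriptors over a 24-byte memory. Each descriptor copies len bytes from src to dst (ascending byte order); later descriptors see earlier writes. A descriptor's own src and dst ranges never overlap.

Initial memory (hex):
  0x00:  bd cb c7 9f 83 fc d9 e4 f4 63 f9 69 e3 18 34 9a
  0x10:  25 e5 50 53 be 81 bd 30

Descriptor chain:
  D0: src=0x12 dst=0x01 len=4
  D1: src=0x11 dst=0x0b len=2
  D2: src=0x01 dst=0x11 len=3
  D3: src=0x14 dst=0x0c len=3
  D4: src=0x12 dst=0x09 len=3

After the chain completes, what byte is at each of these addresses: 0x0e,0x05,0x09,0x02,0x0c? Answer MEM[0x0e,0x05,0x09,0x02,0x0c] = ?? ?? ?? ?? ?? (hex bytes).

[0] 0x12->0x01 len=4 : 50 53 be 81
[1] 0x11->0x0b len=2 : e5 50
[2] 0x01->0x11 len=3 : 50 53 be
[3] 0x14->0x0c len=3 : be 81 bd
[4] 0x12->0x09 len=3 : 53 be be
query mem[0x0e]=0xbd, mem[0x05]=0xfc, mem[0x09]=0x53, mem[0x02]=0x53, mem[0x0c]=0xbe

MEM[0x0e,0x05,0x09,0x02,0x0c] = bd fc 53 53 be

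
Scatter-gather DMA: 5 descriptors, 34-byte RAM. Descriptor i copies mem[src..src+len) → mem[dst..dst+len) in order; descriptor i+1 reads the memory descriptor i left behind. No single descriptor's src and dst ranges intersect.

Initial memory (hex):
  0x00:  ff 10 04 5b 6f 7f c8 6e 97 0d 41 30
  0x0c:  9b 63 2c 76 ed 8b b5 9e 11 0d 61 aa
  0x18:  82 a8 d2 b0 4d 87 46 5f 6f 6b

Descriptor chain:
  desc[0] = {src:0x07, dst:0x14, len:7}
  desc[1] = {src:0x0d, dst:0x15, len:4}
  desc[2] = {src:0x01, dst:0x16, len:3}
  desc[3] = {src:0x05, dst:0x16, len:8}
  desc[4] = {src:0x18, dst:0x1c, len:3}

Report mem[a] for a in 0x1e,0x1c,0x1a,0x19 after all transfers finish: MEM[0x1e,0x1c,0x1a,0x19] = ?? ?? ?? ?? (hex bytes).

MEM[0x1e,0x1c,0x1a,0x19] = 0d 6e 0d 97

#0 dst[0x14+7] := {0x6e,0x97,0x0d,0x41,0x30,0x9b,0x63}
#1 dst[0x15+4] := {0x63,0x2c,0x76,0xed}
#2 dst[0x16+3] := {0x10,0x04,0x5b}
#3 dst[0x16+8] := {0x7f,0xc8,0x6e,0x97,0x0d,0x41,0x30,0x9b}
#4 dst[0x1c+3] := {0x6e,0x97,0x0d}
query mem[0x1e]=0x0d, mem[0x1c]=0x6e, mem[0x1a]=0x0d, mem[0x19]=0x97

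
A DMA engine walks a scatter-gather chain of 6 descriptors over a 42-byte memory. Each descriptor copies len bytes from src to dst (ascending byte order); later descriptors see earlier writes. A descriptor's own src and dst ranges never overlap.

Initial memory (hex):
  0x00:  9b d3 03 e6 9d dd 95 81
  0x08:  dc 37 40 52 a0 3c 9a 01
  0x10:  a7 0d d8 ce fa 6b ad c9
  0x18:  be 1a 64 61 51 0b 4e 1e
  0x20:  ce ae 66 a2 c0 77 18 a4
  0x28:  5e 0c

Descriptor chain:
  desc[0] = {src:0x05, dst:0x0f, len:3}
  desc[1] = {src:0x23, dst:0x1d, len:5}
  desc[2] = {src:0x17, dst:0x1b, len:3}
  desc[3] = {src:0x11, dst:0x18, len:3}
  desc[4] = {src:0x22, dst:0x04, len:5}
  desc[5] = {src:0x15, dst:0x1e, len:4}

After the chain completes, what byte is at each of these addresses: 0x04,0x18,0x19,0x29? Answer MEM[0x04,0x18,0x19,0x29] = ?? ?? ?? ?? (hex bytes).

MEM[0x04,0x18,0x19,0x29] = 66 81 d8 0c

  after D0: wrote 3B at 0x0f = dd9581
  after D1: wrote 5B at 0x1d = a2c07718a4
  after D2: wrote 3B at 0x1b = c9be1a
  after D3: wrote 3B at 0x18 = 81d8ce
  after D4: wrote 5B at 0x04 = 66a2c07718
  after D5: wrote 4B at 0x1e = 6badc981
query mem[0x04]=0x66, mem[0x18]=0x81, mem[0x19]=0xd8, mem[0x29]=0x0c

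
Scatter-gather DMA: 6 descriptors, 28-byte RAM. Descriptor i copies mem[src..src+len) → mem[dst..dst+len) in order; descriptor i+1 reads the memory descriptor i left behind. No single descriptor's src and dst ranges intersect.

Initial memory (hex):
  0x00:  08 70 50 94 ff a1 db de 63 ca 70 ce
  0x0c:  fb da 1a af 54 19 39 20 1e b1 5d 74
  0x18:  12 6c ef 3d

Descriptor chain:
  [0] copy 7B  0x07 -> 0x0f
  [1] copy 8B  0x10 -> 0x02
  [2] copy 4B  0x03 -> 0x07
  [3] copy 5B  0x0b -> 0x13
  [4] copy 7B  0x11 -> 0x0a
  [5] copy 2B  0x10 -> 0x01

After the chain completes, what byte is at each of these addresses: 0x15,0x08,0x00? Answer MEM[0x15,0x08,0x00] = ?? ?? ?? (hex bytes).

D0: mem[0x0f..0x15] <- [de 63 ca 70 ce fb da]
D1: mem[0x02..0x09] <- [63 ca 70 ce fb da 5d 74]
D2: mem[0x07..0x0a] <- [ca 70 ce fb]
D3: mem[0x13..0x17] <- [ce fb da 1a de]
D4: mem[0x0a..0x10] <- [ca 70 ce fb da 1a de]
D5: mem[0x01..0x02] <- [de ca]
query mem[0x15]=0xda, mem[0x08]=0x70, mem[0x00]=0x08

MEM[0x15,0x08,0x00] = da 70 08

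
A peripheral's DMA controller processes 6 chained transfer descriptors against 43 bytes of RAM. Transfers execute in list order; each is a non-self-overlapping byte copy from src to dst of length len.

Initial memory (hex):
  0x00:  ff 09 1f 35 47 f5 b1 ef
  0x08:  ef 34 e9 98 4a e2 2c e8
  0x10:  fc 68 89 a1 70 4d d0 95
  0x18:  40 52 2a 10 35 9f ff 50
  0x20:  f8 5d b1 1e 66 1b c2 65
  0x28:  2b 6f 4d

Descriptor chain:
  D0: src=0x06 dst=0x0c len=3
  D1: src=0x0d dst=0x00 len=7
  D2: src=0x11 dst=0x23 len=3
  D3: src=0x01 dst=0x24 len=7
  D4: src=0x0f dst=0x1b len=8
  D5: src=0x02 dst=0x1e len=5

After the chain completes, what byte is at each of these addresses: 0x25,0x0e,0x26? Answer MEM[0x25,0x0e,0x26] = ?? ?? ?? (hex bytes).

#0 dst[0x0c+3] := {0xb1,0xef,0xef}
#1 dst[0x00+7] := {0xef,0xef,0xe8,0xfc,0x68,0x89,0xa1}
#2 dst[0x23+3] := {0x68,0x89,0xa1}
#3 dst[0x24+7] := {0xef,0xe8,0xfc,0x68,0x89,0xa1,0xef}
#4 dst[0x1b+8] := {0xe8,0xfc,0x68,0x89,0xa1,0x70,0x4d,0xd0}
#5 dst[0x1e+5] := {0xe8,0xfc,0x68,0x89,0xa1}
query mem[0x25]=0xe8, mem[0x0e]=0xef, mem[0x26]=0xfc

MEM[0x25,0x0e,0x26] = e8 ef fc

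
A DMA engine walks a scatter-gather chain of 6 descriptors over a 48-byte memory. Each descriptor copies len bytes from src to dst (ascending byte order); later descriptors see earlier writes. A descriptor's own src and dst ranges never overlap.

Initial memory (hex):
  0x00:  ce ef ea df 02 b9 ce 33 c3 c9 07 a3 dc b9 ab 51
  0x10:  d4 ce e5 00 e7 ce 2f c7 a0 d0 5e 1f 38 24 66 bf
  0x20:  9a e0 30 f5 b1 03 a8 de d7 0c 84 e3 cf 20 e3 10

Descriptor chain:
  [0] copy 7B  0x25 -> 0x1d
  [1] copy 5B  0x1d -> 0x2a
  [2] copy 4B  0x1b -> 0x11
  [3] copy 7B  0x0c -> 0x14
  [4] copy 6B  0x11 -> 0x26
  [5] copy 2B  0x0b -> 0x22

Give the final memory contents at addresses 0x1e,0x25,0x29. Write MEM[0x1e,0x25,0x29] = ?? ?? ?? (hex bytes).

[0] 0x25->0x1d len=7 : 03 a8 de d7 0c 84 e3
[1] 0x1d->0x2a len=5 : 03 a8 de d7 0c
[2] 0x1b->0x11 len=4 : 1f 38 03 a8
[3] 0x0c->0x14 len=7 : dc b9 ab 51 d4 1f 38
[4] 0x11->0x26 len=6 : 1f 38 03 dc b9 ab
[5] 0x0b->0x22 len=2 : a3 dc
query mem[0x1e]=0xa8, mem[0x25]=0x03, mem[0x29]=0xdc

MEM[0x1e,0x25,0x29] = a8 03 dc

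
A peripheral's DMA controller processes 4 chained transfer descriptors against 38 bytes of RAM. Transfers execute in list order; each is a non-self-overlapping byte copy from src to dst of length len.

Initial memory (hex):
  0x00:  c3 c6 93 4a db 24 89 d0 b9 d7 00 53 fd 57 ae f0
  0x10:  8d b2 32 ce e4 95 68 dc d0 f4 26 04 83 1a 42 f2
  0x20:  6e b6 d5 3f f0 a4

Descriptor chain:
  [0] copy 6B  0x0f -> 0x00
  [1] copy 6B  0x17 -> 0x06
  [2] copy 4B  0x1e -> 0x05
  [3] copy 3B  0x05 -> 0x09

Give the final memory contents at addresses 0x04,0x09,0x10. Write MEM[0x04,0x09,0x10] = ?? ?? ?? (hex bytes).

#0 dst[0x00+6] := {0xf0,0x8d,0xb2,0x32,0xce,0xe4}
#1 dst[0x06+6] := {0xdc,0xd0,0xf4,0x26,0x04,0x83}
#2 dst[0x05+4] := {0x42,0xf2,0x6e,0xb6}
#3 dst[0x09+3] := {0x42,0xf2,0x6e}
query mem[0x04]=0xce, mem[0x09]=0x42, mem[0x10]=0x8d

MEM[0x04,0x09,0x10] = ce 42 8d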